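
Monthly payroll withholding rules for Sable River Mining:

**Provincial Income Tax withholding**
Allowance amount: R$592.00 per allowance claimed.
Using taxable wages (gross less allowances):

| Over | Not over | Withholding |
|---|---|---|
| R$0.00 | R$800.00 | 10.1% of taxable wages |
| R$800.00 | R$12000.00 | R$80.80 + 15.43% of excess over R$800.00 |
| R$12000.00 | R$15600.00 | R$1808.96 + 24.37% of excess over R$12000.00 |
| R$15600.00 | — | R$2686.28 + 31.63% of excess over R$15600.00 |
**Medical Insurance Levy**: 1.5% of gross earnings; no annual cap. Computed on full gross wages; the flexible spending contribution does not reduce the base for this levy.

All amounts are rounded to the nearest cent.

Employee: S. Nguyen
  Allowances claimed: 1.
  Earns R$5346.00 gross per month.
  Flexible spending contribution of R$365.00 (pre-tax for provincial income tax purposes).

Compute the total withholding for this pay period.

R$714.77

Provincial Income Tax: taxable = R$5346.00 − R$365.00 − 1×R$592.00 = R$4389.00
  R$80.80 + 15.43% × (R$4389.00 − R$800.00) = R$80.80 + 15.43% × R$3589.00 = R$634.58
Medical Insurance Levy: 1.5% × R$5346.00 = R$80.19
Total: R$634.58 + R$80.19 = R$714.77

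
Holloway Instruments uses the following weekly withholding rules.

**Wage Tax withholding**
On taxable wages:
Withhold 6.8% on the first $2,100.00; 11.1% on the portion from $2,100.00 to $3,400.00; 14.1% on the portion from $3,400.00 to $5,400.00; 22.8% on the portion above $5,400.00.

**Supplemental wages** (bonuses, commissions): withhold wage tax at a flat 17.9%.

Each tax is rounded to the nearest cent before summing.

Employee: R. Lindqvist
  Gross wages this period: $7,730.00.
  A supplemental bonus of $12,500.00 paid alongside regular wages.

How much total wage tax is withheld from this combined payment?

$3,337.84

Wage Tax: taxable = $7,730.00
  $569.10 + 22.8% × ($7,730.00 − $5,400.00) = $569.10 + 22.8% × $2,330.00 = $1,100.34
Supplemental (17.9% flat on bonus): 17.9% × $12,500.00 = $2,237.50
Total wage tax: $1,100.34 + $2,237.50 = $3,337.84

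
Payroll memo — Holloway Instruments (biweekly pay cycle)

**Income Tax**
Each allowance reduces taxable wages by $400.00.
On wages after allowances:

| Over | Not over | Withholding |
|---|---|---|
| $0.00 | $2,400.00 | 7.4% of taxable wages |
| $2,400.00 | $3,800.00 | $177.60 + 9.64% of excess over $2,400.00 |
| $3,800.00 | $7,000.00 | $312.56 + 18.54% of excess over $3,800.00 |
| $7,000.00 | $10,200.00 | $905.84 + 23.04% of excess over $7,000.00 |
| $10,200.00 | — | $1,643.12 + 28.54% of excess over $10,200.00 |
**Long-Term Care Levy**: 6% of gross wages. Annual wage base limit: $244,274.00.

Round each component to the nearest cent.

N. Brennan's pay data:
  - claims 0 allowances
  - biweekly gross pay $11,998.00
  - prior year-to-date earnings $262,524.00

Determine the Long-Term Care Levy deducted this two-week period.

Long-Term Care Levy: YTD $262,524.00 ≥ cap $244,274.00 → $0.00

$0.00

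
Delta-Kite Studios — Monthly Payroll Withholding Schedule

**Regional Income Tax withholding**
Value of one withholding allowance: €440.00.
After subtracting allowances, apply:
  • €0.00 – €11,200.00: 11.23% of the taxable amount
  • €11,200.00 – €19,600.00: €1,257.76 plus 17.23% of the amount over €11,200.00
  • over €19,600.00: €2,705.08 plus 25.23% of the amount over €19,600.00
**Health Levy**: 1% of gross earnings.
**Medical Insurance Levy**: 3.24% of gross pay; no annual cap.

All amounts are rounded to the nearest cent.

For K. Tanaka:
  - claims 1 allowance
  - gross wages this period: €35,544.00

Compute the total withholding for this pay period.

€8,123.81

Regional Income Tax: taxable = €35,544.00 − 1×€440.00 = €35,104.00
  €2,705.08 + 25.23% × (€35,104.00 − €19,600.00) = €2,705.08 + 25.23% × €15,504.00 = €6,616.74
Health Levy: 1% × €35,544.00 = €355.44
Medical Insurance Levy: 3.24% × €35,544.00 = €1,151.63
Total: €6,616.74 + €355.44 + €1,151.63 = €8,123.81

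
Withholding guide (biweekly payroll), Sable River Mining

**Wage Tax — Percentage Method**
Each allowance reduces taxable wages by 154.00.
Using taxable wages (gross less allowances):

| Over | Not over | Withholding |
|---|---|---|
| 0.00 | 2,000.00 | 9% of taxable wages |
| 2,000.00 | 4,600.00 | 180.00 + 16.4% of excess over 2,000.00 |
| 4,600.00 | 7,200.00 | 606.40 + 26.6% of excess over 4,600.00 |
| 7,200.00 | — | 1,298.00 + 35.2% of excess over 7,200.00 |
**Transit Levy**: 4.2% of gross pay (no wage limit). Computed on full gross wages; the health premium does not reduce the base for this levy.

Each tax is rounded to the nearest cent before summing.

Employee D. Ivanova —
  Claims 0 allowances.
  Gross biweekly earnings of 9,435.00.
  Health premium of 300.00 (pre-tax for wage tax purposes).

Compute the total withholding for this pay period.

2,375.39

Wage Tax: taxable = 9,435.00 − 300.00 = 9,135.00
  1,298.00 + 35.2% × (9,135.00 − 7,200.00) = 1,298.00 + 35.2% × 1,935.00 = 1,979.12
Transit Levy: 4.2% × 9,435.00 = 396.27
Total: 1,979.12 + 396.27 = 2,375.39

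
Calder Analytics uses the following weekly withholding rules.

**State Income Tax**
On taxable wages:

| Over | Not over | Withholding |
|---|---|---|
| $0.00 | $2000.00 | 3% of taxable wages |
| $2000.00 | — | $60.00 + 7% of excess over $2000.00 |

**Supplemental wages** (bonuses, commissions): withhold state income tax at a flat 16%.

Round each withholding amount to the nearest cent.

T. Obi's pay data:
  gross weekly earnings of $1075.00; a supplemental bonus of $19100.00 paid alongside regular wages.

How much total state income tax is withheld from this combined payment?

State Income Tax: taxable = $1075.00
  3% × $1075.00 = $32.25
Supplemental (16% flat on bonus): 16% × $19100.00 = $3056.00
Total state income tax: $32.25 + $3056.00 = $3088.25

$3088.25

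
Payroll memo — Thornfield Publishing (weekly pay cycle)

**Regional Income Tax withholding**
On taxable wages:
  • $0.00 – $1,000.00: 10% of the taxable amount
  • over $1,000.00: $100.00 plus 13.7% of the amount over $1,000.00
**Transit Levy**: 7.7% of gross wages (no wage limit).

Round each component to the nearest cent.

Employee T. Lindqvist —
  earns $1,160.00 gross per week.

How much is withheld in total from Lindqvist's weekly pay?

$211.24

Regional Income Tax: taxable = $1,160.00
  $100.00 + 13.7% × ($1,160.00 − $1,000.00) = $100.00 + 13.7% × $160.00 = $121.92
Transit Levy: 7.7% × $1,160.00 = $89.32
Total: $121.92 + $89.32 = $211.24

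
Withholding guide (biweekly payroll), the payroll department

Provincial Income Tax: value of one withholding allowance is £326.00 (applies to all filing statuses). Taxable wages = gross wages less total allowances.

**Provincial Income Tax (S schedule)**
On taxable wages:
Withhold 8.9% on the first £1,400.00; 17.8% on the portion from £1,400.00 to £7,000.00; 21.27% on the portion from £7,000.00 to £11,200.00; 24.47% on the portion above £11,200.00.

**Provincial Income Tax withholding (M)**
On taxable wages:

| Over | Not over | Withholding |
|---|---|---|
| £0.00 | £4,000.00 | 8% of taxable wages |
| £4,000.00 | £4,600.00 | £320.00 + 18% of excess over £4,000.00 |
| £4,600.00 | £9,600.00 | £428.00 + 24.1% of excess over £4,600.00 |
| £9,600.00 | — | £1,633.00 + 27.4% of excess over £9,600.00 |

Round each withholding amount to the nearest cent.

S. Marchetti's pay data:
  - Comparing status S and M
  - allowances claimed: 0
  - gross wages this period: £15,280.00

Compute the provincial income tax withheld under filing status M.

£3,189.32

Provincial Income Tax (M): taxable = £15,280.00
  £1,633.00 + 27.4% × (£15,280.00 − £9,600.00) = £1,633.00 + 27.4% × £5,680.00 = £3,189.32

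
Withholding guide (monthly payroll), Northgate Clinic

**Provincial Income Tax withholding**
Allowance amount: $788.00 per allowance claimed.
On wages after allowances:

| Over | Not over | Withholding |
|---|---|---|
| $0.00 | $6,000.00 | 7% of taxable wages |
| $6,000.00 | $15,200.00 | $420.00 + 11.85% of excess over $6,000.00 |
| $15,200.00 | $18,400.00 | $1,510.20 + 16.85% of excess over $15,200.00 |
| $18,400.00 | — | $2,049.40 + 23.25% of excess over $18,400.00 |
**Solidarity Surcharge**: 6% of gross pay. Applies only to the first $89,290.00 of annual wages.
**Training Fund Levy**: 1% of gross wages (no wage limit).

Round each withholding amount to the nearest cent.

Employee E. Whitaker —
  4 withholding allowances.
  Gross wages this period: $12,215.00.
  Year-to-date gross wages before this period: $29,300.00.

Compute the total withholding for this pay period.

$1,638.02

Provincial Income Tax: taxable = $12,215.00 − 4×$788.00 = $9,063.00
  $420.00 + 11.85% × ($9,063.00 − $6,000.00) = $420.00 + 11.85% × $3,063.00 = $782.97
Solidarity Surcharge: 6% × $12,215.00 = $732.90
Training Fund Levy: 1% × $12,215.00 = $122.15
Total: $782.97 + $732.90 + $122.15 = $1,638.02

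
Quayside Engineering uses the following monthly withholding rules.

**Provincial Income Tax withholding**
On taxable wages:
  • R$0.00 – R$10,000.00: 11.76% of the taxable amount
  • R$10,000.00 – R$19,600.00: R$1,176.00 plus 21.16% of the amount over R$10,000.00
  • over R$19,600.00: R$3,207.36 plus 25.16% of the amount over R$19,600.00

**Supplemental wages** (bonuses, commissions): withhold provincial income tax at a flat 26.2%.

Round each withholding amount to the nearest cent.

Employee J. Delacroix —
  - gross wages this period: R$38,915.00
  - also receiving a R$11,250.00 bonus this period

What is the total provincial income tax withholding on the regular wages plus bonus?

Provincial Income Tax: taxable = R$38,915.00
  R$3,207.36 + 25.16% × (R$38,915.00 − R$19,600.00) = R$3,207.36 + 25.16% × R$19,315.00 = R$8,067.01
Supplemental (26.2% flat on bonus): 26.2% × R$11,250.00 = R$2,947.50
Total provincial income tax: R$8,067.01 + R$2,947.50 = R$11,014.51

R$11,014.51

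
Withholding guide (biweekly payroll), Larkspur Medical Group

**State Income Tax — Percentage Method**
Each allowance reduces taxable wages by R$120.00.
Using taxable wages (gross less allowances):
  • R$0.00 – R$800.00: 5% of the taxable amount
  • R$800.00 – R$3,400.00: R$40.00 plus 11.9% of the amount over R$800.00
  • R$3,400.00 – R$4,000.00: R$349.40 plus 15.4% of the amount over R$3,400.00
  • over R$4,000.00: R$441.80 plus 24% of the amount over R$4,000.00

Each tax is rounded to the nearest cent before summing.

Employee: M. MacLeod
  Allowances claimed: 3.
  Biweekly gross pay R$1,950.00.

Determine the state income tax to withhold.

State Income Tax: taxable = R$1,950.00 − 3×R$120.00 = R$1,590.00
  R$40.00 + 11.9% × (R$1,590.00 − R$800.00) = R$40.00 + 11.9% × R$790.00 = R$134.01

R$134.01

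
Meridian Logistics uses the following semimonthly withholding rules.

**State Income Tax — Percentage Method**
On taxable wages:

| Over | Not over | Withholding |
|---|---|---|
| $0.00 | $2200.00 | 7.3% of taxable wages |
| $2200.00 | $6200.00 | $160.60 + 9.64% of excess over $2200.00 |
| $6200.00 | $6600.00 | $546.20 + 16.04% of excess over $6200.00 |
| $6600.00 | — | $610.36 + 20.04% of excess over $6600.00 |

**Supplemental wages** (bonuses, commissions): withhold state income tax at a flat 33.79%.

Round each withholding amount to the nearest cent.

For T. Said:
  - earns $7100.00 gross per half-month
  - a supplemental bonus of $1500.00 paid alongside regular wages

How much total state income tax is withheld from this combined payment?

State Income Tax: taxable = $7100.00
  $610.36 + 20.04% × ($7100.00 − $6600.00) = $610.36 + 20.04% × $500.00 = $710.56
Supplemental (33.79% flat on bonus): 33.79% × $1500.00 = $506.85
Total state income tax: $710.56 + $506.85 = $1217.41

$1217.41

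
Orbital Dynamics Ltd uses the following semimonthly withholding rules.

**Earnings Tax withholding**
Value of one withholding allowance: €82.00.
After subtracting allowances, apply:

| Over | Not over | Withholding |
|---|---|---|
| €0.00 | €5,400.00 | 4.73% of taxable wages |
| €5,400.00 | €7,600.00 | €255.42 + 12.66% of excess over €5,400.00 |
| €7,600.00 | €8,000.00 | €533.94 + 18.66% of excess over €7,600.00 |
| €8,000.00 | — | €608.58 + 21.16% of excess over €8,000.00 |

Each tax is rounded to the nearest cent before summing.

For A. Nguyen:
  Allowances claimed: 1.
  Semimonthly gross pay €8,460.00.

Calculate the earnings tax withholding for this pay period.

Earnings Tax: taxable = €8,460.00 − 1×€82.00 = €8,378.00
  €608.58 + 21.16% × (€8,378.00 − €8,000.00) = €608.58 + 21.16% × €378.00 = €688.56

€688.56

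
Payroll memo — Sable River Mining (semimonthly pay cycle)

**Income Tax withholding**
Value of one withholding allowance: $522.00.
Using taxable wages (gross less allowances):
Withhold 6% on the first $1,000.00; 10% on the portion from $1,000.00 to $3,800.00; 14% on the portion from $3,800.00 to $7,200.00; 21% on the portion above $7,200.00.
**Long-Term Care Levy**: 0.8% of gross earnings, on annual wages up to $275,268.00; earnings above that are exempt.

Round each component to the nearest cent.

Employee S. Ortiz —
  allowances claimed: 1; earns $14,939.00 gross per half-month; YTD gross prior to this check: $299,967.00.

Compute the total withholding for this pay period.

$2,331.57

Income Tax: taxable = $14,939.00 − 1×$522.00 = $14,417.00
  $816.00 + 21% × ($14,417.00 − $7,200.00) = $816.00 + 21% × $7,217.00 = $2,331.57
Long-Term Care Levy: YTD $299,967.00 ≥ cap $275,268.00 → $0.00
Total: $2,331.57 + $0.00 = $2,331.57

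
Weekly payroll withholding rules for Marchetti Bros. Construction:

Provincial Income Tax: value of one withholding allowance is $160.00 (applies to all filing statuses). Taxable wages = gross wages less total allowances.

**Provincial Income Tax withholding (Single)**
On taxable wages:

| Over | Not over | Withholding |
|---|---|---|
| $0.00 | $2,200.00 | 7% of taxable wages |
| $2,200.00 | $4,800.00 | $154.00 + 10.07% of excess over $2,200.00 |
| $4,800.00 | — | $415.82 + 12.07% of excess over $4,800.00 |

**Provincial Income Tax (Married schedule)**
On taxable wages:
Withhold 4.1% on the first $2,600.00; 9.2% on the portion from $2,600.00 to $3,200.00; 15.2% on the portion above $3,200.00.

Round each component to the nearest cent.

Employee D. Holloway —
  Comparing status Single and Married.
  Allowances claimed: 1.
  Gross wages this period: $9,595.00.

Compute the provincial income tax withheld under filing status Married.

Provincial Income Tax (Married): taxable = $9,595.00 − 1×$160.00 = $9,435.00
  $161.80 + 15.2% × ($9,435.00 − $3,200.00) = $161.80 + 15.2% × $6,235.00 = $1,109.52

$1,109.52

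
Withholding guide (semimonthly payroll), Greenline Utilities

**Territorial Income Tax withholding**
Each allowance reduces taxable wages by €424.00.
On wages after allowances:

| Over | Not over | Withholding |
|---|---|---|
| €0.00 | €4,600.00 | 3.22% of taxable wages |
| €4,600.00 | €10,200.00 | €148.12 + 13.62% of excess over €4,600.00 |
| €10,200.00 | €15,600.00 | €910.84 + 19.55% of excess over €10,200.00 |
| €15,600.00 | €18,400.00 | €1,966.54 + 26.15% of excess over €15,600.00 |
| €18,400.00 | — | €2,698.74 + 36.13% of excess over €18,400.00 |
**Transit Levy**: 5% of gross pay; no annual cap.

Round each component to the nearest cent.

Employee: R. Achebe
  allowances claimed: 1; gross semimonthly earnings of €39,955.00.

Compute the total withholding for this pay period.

Territorial Income Tax: taxable = €39,955.00 − 1×€424.00 = €39,531.00
  €2,698.74 + 36.13% × (€39,531.00 − €18,400.00) = €2,698.74 + 36.13% × €21,131.00 = €10,333.37
Transit Levy: 5% × €39,955.00 = €1,997.75
Total: €10,333.37 + €1,997.75 = €12,331.12

€12,331.12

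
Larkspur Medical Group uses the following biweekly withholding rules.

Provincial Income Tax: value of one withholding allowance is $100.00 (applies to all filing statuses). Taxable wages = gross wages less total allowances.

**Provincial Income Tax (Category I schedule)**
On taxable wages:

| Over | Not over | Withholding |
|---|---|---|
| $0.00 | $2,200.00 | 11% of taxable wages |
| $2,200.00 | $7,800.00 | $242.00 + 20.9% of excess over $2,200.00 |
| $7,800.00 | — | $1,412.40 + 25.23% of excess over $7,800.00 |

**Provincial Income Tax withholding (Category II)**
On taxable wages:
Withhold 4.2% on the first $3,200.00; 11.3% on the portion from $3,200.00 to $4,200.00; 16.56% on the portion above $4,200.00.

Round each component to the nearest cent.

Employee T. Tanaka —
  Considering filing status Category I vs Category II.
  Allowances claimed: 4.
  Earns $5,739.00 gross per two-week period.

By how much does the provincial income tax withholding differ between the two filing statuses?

Provincial Income Tax (Category I): taxable = $5,739.00 − 4×$100.00 = $5,339.00
  $242.00 + 20.9% × ($5,339.00 − $2,200.00) = $242.00 + 20.9% × $3,139.00 = $898.05
Provincial Income Tax (Category II): taxable = $5,739.00 − 4×$100.00 = $5,339.00
  $247.40 + 16.56% × ($5,339.00 − $4,200.00) = $247.40 + 16.56% × $1,139.00 = $436.02
Difference: |$898.05 − $436.02| = $462.03 (higher under Category I)

$462.03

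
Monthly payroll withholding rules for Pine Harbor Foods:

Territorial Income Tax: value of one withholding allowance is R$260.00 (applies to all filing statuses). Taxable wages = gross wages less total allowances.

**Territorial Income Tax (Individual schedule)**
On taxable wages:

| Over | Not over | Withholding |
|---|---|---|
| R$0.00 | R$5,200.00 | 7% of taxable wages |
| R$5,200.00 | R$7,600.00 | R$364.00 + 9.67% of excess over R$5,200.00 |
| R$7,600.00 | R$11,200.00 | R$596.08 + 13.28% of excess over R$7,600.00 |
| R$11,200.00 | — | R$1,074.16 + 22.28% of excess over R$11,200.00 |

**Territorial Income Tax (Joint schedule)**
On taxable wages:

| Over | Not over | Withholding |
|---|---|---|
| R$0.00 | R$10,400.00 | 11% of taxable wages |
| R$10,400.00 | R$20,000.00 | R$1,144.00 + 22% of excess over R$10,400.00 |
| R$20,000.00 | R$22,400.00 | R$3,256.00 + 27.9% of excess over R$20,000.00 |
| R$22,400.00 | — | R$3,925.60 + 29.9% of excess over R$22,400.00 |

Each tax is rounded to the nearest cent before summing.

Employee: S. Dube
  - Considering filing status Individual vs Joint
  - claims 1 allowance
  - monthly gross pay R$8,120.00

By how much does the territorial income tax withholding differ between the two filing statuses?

Territorial Income Tax (Individual): taxable = R$8,120.00 − 1×R$260.00 = R$7,860.00
  R$596.08 + 13.28% × (R$7,860.00 − R$7,600.00) = R$596.08 + 13.28% × R$260.00 = R$630.61
Territorial Income Tax (Joint): taxable = R$8,120.00 − 1×R$260.00 = R$7,860.00
  11% × R$7,860.00 = R$864.60
Difference: |R$630.61 − R$864.60| = R$233.99 (higher under Joint)

R$233.99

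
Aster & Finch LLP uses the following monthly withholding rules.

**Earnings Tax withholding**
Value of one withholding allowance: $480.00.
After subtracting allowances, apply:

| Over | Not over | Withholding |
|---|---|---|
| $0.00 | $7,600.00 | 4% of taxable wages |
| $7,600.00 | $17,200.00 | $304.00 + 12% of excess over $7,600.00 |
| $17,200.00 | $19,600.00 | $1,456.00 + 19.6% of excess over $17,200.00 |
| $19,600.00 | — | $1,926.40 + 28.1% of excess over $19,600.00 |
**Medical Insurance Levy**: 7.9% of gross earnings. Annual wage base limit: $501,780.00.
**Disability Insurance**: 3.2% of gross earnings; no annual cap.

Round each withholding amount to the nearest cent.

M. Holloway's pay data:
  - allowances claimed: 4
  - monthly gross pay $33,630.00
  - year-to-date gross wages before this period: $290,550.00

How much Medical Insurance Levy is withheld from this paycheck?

Medical Insurance Levy: 7.9% × $33,630.00 = $2,656.77

$2,656.77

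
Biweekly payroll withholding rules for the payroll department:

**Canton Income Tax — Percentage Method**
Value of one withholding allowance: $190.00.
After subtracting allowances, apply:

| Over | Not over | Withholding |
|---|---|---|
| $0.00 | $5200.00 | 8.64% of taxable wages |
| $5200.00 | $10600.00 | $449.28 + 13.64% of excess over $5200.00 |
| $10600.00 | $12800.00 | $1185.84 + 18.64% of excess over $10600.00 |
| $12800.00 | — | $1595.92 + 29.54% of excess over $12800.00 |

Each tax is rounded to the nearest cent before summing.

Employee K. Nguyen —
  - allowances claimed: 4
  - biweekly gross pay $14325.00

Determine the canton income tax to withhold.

Canton Income Tax: taxable = $14325.00 − 4×$190.00 = $13565.00
  $1595.92 + 29.54% × ($13565.00 − $12800.00) = $1595.92 + 29.54% × $765.00 = $1821.90

$1821.90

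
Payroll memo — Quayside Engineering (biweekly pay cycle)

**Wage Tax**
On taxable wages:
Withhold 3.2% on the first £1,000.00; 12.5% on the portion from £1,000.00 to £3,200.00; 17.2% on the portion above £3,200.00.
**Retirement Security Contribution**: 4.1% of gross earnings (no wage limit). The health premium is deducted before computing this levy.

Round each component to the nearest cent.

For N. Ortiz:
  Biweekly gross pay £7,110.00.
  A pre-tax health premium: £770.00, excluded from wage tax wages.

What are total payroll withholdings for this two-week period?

Wage Tax: taxable = £7,110.00 − £770.00 = £6,340.00
  £307.00 + 17.2% × (£6,340.00 − £3,200.00) = £307.00 + 17.2% × £3,140.00 = £847.08
Retirement Security Contribution: 4.1% × £6,340.00 = £259.94
Total: £847.08 + £259.94 = £1,107.02

£1,107.02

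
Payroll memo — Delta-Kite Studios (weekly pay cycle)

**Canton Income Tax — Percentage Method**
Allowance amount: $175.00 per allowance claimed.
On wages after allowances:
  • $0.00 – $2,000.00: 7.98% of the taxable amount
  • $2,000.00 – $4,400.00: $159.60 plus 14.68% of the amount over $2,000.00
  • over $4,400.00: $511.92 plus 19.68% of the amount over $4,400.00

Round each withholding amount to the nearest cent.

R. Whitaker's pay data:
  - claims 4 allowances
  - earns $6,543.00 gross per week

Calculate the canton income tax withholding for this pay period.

$795.90

Canton Income Tax: taxable = $6,543.00 − 4×$175.00 = $5,843.00
  $511.92 + 19.68% × ($5,843.00 − $4,400.00) = $511.92 + 19.68% × $1,443.00 = $795.90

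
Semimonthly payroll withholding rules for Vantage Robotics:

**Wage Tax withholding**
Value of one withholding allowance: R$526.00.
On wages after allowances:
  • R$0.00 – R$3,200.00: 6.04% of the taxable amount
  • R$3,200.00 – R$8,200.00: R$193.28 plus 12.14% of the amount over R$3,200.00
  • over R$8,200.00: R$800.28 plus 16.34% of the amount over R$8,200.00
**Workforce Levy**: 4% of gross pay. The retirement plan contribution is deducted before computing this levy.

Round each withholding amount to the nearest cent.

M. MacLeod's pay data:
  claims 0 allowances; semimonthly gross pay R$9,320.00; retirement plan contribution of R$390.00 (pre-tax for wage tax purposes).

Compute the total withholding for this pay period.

Wage Tax: taxable = R$9,320.00 − R$390.00 = R$8,930.00
  R$800.28 + 16.34% × (R$8,930.00 − R$8,200.00) = R$800.28 + 16.34% × R$730.00 = R$919.56
Workforce Levy: 4% × R$8,930.00 = R$357.20
Total: R$919.56 + R$357.20 = R$1,276.76

R$1,276.76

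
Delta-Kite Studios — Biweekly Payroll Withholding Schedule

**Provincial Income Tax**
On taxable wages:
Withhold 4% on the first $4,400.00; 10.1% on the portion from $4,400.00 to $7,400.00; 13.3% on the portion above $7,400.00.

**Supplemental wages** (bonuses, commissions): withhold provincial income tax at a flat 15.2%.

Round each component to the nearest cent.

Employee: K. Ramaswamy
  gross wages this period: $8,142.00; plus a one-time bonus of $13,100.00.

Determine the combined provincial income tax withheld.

Provincial Income Tax: taxable = $8,142.00
  $479.00 + 13.3% × ($8,142.00 − $7,400.00) = $479.00 + 13.3% × $742.00 = $577.69
Supplemental (15.2% flat on bonus): 15.2% × $13,100.00 = $1,991.20
Total provincial income tax: $577.69 + $1,991.20 = $2,568.89

$2,568.89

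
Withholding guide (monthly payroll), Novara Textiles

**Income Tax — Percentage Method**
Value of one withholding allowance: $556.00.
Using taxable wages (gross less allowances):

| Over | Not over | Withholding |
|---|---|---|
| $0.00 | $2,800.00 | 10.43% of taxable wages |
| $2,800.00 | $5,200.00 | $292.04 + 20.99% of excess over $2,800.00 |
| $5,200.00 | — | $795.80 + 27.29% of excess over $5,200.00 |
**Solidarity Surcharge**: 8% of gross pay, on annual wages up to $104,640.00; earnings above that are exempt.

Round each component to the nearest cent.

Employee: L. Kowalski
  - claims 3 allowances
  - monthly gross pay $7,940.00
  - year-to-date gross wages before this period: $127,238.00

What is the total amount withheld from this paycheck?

$1,088.35

Income Tax: taxable = $7,940.00 − 3×$556.00 = $6,272.00
  $795.80 + 27.29% × ($6,272.00 − $5,200.00) = $795.80 + 27.29% × $1,072.00 = $1,088.35
Solidarity Surcharge: YTD $127,238.00 ≥ cap $104,640.00 → $0.00
Total: $1,088.35 + $0.00 = $1,088.35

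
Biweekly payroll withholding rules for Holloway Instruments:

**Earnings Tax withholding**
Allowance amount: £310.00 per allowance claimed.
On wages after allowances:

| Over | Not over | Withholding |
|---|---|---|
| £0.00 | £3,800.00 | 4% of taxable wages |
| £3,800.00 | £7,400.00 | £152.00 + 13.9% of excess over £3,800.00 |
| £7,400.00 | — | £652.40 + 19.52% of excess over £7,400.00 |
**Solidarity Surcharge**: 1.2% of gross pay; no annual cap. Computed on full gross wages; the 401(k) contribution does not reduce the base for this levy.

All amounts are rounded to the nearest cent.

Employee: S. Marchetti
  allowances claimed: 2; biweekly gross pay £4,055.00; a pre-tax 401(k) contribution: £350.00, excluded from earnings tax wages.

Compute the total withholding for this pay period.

Earnings Tax: taxable = £4,055.00 − £350.00 − 2×£310.00 = £3,085.00
  4% × £3,085.00 = £123.40
Solidarity Surcharge: 1.2% × £4,055.00 = £48.66
Total: £123.40 + £48.66 = £172.06

£172.06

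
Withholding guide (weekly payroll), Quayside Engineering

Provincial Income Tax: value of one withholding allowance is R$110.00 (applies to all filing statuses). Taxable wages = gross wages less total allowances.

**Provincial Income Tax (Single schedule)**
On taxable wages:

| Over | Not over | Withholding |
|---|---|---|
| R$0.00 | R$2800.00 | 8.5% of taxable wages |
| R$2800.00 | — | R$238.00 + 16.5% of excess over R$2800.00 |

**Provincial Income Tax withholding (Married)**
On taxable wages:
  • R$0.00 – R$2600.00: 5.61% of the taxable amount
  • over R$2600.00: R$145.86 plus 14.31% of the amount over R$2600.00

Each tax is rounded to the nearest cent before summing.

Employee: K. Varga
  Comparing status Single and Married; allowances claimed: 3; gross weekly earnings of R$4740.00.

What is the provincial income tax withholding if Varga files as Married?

Provincial Income Tax (Married): taxable = R$4740.00 − 3×R$110.00 = R$4410.00
  R$145.86 + 14.31% × (R$4410.00 − R$2600.00) = R$145.86 + 14.31% × R$1810.00 = R$404.87

R$404.87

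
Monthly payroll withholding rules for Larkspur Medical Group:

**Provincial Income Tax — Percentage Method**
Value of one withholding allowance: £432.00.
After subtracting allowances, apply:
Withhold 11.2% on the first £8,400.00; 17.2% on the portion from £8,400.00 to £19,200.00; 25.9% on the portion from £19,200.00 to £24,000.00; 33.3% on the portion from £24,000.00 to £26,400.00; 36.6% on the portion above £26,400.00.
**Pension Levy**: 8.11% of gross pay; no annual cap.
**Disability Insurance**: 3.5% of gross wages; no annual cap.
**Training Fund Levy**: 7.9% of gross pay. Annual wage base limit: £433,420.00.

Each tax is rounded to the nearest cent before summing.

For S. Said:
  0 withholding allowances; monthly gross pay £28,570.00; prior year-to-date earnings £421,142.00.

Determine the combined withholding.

£9,921.96

Provincial Income Tax: taxable = £28,570.00
  £4,840.80 + 36.6% × (£28,570.00 − £26,400.00) = £4,840.80 + 36.6% × £2,170.00 = £5,635.02
Pension Levy: 8.11% × £28,570.00 = £2,317.03
Disability Insurance: 3.5% × £28,570.00 = £999.95
Training Fund Levy: cap £433,420.00 − YTD £421,142.00 = £12,278.00 subject; 7.9% × £12,278.00 = £969.96
Total: £5,635.02 + £2,317.03 + £999.95 + £969.96 = £9,921.96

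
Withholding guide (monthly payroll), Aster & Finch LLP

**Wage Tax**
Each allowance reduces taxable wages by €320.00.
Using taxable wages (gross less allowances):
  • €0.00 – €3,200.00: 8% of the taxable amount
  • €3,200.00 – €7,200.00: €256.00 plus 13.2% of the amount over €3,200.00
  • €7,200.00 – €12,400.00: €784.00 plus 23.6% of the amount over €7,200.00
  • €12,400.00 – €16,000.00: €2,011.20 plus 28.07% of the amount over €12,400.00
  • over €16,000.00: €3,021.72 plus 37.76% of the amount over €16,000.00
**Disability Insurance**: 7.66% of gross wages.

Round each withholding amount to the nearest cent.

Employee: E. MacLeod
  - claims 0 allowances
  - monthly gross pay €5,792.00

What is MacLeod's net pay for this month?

Wage Tax: taxable = €5,792.00
  €256.00 + 13.2% × (€5,792.00 − €3,200.00) = €256.00 + 13.2% × €2,592.00 = €598.14
Disability Insurance: 7.66% × €5,792.00 = €443.67
Total withheld: €598.14 + €443.67 = €1,041.81
Net pay: €5,792.00 − €1,041.81 = €4,750.19

€4,750.19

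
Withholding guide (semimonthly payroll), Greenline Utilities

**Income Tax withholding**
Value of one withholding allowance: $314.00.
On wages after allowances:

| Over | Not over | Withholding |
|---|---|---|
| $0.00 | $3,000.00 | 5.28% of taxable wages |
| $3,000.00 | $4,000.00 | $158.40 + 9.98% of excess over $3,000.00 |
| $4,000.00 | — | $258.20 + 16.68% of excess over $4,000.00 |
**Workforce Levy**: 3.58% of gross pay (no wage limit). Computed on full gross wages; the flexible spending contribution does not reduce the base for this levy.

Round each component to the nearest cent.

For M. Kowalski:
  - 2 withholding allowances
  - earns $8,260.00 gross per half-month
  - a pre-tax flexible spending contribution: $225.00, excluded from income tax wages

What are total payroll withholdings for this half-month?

Income Tax: taxable = $8,260.00 − $225.00 − 2×$314.00 = $7,407.00
  $258.20 + 16.68% × ($7,407.00 − $4,000.00) = $258.20 + 16.68% × $3,407.00 = $826.49
Workforce Levy: 3.58% × $8,260.00 = $295.71
Total: $826.49 + $295.71 = $1,122.20

$1,122.20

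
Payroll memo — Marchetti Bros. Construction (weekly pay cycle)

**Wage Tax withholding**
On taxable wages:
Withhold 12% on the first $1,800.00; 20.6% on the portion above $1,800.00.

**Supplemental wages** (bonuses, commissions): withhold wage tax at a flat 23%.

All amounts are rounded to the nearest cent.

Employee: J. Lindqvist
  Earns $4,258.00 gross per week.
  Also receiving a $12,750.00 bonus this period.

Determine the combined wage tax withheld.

$3,654.85

Wage Tax: taxable = $4,258.00
  $216.00 + 20.6% × ($4,258.00 − $1,800.00) = $216.00 + 20.6% × $2,458.00 = $722.35
Supplemental (23% flat on bonus): 23% × $12,750.00 = $2,932.50
Total wage tax: $722.35 + $2,932.50 = $3,654.85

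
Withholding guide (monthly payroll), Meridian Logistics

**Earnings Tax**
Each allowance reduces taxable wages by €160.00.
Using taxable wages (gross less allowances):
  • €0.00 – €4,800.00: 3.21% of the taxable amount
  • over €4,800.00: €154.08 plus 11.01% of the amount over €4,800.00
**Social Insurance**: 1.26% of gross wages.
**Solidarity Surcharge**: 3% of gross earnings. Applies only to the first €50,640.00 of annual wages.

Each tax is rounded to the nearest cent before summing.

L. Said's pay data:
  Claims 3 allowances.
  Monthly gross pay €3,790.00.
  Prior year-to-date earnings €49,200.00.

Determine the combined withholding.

€197.20

Earnings Tax: taxable = €3,790.00 − 3×€160.00 = €3,310.00
  3.21% × €3,310.00 = €106.25
Social Insurance: 1.26% × €3,790.00 = €47.75
Solidarity Surcharge: cap €50,640.00 − YTD €49,200.00 = €1,440.00 subject; 3% × €1,440.00 = €43.20
Total: €106.25 + €47.75 + €43.20 = €197.20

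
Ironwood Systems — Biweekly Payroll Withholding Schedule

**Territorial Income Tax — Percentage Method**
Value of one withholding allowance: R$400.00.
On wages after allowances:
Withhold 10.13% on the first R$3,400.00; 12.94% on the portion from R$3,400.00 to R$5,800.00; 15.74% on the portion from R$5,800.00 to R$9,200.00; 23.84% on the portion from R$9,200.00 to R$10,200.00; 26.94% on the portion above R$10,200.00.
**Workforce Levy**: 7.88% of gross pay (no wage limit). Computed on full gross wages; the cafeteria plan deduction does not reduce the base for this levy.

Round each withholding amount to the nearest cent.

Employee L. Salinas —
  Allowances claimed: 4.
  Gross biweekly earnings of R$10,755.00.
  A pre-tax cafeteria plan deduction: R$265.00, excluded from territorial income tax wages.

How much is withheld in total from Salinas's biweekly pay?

R$1,988.84

Territorial Income Tax: taxable = R$10,755.00 − R$265.00 − 4×R$400.00 = R$8,890.00
  R$654.98 + 15.74% × (R$8,890.00 − R$5,800.00) = R$654.98 + 15.74% × R$3,090.00 = R$1,141.35
Workforce Levy: 7.88% × R$10,755.00 = R$847.49
Total: R$1,141.35 + R$847.49 = R$1,988.84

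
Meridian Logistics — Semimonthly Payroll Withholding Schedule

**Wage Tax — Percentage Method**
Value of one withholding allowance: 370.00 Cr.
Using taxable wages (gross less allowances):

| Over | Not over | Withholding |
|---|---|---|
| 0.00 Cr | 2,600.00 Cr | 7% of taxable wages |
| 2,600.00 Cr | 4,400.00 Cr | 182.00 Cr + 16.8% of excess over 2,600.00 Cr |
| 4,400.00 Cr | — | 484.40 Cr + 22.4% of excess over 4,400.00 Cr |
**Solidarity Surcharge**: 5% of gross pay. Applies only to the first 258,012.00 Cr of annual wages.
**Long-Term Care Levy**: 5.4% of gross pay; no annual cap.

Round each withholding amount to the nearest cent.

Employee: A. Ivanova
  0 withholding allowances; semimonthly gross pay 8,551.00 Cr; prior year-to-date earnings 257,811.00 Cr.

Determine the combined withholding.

1,886.02 Cr

Wage Tax: taxable = 8,551.00 Cr
  484.40 Cr + 22.4% × (8,551.00 Cr − 4,400.00 Cr) = 484.40 Cr + 22.4% × 4,151.00 Cr = 1,414.22 Cr
Solidarity Surcharge: cap 258,012.00 Cr − YTD 257,811.00 Cr = 201.00 Cr subject; 5% × 201.00 Cr = 10.05 Cr
Long-Term Care Levy: 5.4% × 8,551.00 Cr = 461.75 Cr
Total: 1,414.22 Cr + 10.05 Cr + 461.75 Cr = 1,886.02 Cr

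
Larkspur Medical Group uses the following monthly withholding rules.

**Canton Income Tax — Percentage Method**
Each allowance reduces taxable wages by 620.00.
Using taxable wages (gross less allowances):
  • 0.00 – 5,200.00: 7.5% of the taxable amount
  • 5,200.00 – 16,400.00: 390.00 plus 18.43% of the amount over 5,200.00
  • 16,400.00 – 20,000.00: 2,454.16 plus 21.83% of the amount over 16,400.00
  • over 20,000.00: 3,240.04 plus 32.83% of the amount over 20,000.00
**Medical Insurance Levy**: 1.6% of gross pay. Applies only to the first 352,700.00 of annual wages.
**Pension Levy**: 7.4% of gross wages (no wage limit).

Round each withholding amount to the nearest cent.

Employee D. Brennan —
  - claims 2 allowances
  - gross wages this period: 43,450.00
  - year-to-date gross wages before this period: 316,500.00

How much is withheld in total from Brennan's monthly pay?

Canton Income Tax: taxable = 43,450.00 − 2×620.00 = 42,210.00
  3,240.04 + 32.83% × (42,210.00 − 20,000.00) = 3,240.04 + 32.83% × 22,210.00 = 10,531.58
Medical Insurance Levy: cap 352,700.00 − YTD 316,500.00 = 36,200.00 subject; 1.6% × 36,200.00 = 579.20
Pension Levy: 7.4% × 43,450.00 = 3,215.30
Total: 10,531.58 + 579.20 + 3,215.30 = 14,326.08

14,326.08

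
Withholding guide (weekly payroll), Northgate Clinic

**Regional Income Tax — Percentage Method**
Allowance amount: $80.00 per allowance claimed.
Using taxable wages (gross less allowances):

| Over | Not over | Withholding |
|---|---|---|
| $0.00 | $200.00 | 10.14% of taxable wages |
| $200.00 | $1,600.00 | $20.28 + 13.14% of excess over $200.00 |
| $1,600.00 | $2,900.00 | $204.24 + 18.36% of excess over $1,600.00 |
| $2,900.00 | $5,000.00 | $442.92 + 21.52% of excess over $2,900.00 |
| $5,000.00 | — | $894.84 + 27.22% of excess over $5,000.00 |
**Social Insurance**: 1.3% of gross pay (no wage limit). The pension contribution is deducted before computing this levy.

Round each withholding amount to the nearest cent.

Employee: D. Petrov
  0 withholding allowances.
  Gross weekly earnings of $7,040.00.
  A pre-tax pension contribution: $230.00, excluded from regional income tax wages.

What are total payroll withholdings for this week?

$1,476.05

Regional Income Tax: taxable = $7,040.00 − $230.00 = $6,810.00
  $894.84 + 27.22% × ($6,810.00 − $5,000.00) = $894.84 + 27.22% × $1,810.00 = $1,387.52
Social Insurance: 1.3% × $6,810.00 = $88.53
Total: $1,387.52 + $88.53 = $1,476.05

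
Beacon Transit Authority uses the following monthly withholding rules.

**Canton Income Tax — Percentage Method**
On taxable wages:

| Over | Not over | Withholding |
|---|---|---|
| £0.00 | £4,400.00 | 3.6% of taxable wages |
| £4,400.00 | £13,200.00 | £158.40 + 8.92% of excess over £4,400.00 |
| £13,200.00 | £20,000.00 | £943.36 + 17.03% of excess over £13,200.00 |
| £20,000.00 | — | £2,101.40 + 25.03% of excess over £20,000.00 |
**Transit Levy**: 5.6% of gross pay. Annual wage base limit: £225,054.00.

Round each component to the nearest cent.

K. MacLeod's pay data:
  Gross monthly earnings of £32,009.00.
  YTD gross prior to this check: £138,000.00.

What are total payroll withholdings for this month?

Canton Income Tax: taxable = £32,009.00
  £2,101.40 + 25.03% × (£32,009.00 − £20,000.00) = £2,101.40 + 25.03% × £12,009.00 = £5,107.25
Transit Levy: 5.6% × £32,009.00 = £1,792.50
Total: £5,107.25 + £1,792.50 = £6,899.75

£6,899.75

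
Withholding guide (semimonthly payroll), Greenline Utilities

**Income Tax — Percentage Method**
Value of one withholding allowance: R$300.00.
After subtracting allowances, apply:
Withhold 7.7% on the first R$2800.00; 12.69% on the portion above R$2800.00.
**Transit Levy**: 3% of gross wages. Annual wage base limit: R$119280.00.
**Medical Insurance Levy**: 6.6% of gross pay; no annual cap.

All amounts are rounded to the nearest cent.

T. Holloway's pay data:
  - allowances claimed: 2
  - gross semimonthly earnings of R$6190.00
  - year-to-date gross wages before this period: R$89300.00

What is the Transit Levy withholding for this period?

R$185.70

Transit Levy: 3% × R$6190.00 = R$185.70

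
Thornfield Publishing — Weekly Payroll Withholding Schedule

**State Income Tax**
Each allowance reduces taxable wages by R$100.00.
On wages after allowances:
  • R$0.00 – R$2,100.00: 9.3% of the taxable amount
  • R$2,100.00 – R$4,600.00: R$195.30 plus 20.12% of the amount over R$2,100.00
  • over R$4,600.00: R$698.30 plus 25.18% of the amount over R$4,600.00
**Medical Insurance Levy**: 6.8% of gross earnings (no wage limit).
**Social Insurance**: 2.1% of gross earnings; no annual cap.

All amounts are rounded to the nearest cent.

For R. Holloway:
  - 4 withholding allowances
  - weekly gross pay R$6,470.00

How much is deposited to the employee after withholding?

R$4,825.72

State Income Tax: taxable = R$6,470.00 − 4×R$100.00 = R$6,070.00
  R$698.30 + 25.18% × (R$6,070.00 − R$4,600.00) = R$698.30 + 25.18% × R$1,470.00 = R$1,068.45
Medical Insurance Levy: 6.8% × R$6,470.00 = R$439.96
Social Insurance: 2.1% × R$6,470.00 = R$135.87
Total withheld: R$1,068.45 + R$439.96 + R$135.87 = R$1,644.28
Net pay: R$6,470.00 − R$1,644.28 = R$4,825.72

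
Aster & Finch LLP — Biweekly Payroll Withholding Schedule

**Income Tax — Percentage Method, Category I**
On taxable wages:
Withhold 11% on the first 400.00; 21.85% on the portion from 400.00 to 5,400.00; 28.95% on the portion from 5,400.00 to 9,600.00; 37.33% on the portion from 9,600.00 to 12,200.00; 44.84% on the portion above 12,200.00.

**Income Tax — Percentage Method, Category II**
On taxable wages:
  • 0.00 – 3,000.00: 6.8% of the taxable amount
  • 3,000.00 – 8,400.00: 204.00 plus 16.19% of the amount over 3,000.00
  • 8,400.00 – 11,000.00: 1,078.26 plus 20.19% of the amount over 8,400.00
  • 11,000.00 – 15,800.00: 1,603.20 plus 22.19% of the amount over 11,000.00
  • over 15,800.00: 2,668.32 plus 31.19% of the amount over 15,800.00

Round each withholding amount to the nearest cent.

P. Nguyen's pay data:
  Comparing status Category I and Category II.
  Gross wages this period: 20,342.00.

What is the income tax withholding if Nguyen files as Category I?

6,973.85

Income Tax (Category I): taxable = 20,342.00
  3,322.98 + 44.84% × (20,342.00 − 12,200.00) = 3,322.98 + 44.84% × 8,142.00 = 6,973.85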